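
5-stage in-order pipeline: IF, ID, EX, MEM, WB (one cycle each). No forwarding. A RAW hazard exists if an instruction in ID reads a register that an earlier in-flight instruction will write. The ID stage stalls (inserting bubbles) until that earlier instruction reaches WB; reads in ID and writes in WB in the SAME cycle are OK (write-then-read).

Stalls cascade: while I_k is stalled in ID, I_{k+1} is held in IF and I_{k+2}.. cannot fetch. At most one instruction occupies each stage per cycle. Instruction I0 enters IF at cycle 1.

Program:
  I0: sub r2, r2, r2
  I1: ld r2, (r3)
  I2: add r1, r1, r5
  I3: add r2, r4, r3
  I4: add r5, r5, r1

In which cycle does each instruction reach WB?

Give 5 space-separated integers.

I0 sub r2 <- r2,r2: IF@1 ID@2 stall=0 (-) EX@3 MEM@4 WB@5
I1 ld r2 <- r3: IF@2 ID@3 stall=0 (-) EX@4 MEM@5 WB@6
I2 add r1 <- r1,r5: IF@3 ID@4 stall=0 (-) EX@5 MEM@6 WB@7
I3 add r2 <- r4,r3: IF@4 ID@5 stall=0 (-) EX@6 MEM@7 WB@8
I4 add r5 <- r5,r1: IF@5 ID@6 stall=1 (RAW on I2.r1 (WB@7)) EX@8 MEM@9 WB@10

Answer: 5 6 7 8 10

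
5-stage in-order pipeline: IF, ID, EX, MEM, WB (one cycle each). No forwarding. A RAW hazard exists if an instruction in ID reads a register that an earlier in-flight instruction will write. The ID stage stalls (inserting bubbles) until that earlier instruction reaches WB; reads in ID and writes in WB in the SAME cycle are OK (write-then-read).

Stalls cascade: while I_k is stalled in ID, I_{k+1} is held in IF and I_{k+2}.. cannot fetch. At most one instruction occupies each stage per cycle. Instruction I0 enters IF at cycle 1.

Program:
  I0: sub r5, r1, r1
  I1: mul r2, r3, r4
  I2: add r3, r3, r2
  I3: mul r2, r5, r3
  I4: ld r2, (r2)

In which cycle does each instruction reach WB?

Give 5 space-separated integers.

Answer: 5 6 9 12 15

Derivation:
I0 sub r5 <- r1,r1: IF@1 ID@2 stall=0 (-) EX@3 MEM@4 WB@5
I1 mul r2 <- r3,r4: IF@2 ID@3 stall=0 (-) EX@4 MEM@5 WB@6
I2 add r3 <- r3,r2: IF@3 ID@4 stall=2 (RAW on I1.r2 (WB@6)) EX@7 MEM@8 WB@9
I3 mul r2 <- r5,r3: IF@4 ID@7 stall=2 (RAW on I2.r3 (WB@9)) EX@10 MEM@11 WB@12
I4 ld r2 <- r2: IF@7 ID@10 stall=2 (RAW on I3.r2 (WB@12)) EX@13 MEM@14 WB@15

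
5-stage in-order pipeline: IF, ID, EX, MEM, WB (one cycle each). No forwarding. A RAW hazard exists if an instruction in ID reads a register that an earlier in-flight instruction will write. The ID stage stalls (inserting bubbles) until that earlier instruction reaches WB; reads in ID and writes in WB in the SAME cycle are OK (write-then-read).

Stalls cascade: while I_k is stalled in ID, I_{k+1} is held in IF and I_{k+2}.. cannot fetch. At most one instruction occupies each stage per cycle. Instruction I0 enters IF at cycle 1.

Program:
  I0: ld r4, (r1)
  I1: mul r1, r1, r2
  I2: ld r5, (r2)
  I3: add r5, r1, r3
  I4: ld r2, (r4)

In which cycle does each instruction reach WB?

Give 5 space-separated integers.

Answer: 5 6 7 9 10

Derivation:
I0 ld r4 <- r1: IF@1 ID@2 stall=0 (-) EX@3 MEM@4 WB@5
I1 mul r1 <- r1,r2: IF@2 ID@3 stall=0 (-) EX@4 MEM@5 WB@6
I2 ld r5 <- r2: IF@3 ID@4 stall=0 (-) EX@5 MEM@6 WB@7
I3 add r5 <- r1,r3: IF@4 ID@5 stall=1 (RAW on I1.r1 (WB@6)) EX@7 MEM@8 WB@9
I4 ld r2 <- r4: IF@5 ID@7 stall=0 (-) EX@8 MEM@9 WB@10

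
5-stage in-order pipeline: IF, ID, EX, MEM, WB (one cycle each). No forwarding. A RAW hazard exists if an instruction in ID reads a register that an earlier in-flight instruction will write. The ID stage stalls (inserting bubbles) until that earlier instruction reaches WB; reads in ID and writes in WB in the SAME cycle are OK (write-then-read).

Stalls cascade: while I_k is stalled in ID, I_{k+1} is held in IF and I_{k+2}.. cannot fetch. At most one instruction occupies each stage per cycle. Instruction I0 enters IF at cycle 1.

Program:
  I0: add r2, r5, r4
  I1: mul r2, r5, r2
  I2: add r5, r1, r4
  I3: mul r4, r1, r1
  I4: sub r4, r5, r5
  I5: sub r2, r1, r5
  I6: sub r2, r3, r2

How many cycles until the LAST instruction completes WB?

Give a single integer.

I0 add r2 <- r5,r4: IF@1 ID@2 stall=0 (-) EX@3 MEM@4 WB@5
I1 mul r2 <- r5,r2: IF@2 ID@3 stall=2 (RAW on I0.r2 (WB@5)) EX@6 MEM@7 WB@8
I2 add r5 <- r1,r4: IF@3 ID@6 stall=0 (-) EX@7 MEM@8 WB@9
I3 mul r4 <- r1,r1: IF@6 ID@7 stall=0 (-) EX@8 MEM@9 WB@10
I4 sub r4 <- r5,r5: IF@7 ID@8 stall=1 (RAW on I2.r5 (WB@9)) EX@10 MEM@11 WB@12
I5 sub r2 <- r1,r5: IF@8 ID@10 stall=0 (-) EX@11 MEM@12 WB@13
I6 sub r2 <- r3,r2: IF@10 ID@11 stall=2 (RAW on I5.r2 (WB@13)) EX@14 MEM@15 WB@16

Answer: 16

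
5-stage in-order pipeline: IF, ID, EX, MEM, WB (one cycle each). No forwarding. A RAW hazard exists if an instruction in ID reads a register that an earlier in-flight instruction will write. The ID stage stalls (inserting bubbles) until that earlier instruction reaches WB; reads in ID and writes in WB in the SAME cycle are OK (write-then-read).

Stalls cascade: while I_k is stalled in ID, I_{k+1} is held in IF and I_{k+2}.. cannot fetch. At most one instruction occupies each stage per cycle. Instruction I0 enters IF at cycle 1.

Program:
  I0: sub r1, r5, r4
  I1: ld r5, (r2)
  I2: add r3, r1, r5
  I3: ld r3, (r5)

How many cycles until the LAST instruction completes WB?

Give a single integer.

I0 sub r1 <- r5,r4: IF@1 ID@2 stall=0 (-) EX@3 MEM@4 WB@5
I1 ld r5 <- r2: IF@2 ID@3 stall=0 (-) EX@4 MEM@5 WB@6
I2 add r3 <- r1,r5: IF@3 ID@4 stall=2 (RAW on I1.r5 (WB@6)) EX@7 MEM@8 WB@9
I3 ld r3 <- r5: IF@4 ID@7 stall=0 (-) EX@8 MEM@9 WB@10

Answer: 10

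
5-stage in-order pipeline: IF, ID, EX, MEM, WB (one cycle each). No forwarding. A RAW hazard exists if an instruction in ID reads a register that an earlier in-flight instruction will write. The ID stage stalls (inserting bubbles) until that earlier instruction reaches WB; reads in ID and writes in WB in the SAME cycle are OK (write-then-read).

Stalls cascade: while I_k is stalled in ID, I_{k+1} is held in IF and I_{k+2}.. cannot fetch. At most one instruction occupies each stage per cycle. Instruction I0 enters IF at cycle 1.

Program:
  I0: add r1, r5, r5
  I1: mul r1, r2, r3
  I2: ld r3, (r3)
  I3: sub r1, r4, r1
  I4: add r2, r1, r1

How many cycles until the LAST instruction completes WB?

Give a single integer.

Answer: 12

Derivation:
I0 add r1 <- r5,r5: IF@1 ID@2 stall=0 (-) EX@3 MEM@4 WB@5
I1 mul r1 <- r2,r3: IF@2 ID@3 stall=0 (-) EX@4 MEM@5 WB@6
I2 ld r3 <- r3: IF@3 ID@4 stall=0 (-) EX@5 MEM@6 WB@7
I3 sub r1 <- r4,r1: IF@4 ID@5 stall=1 (RAW on I1.r1 (WB@6)) EX@7 MEM@8 WB@9
I4 add r2 <- r1,r1: IF@5 ID@7 stall=2 (RAW on I3.r1 (WB@9)) EX@10 MEM@11 WB@12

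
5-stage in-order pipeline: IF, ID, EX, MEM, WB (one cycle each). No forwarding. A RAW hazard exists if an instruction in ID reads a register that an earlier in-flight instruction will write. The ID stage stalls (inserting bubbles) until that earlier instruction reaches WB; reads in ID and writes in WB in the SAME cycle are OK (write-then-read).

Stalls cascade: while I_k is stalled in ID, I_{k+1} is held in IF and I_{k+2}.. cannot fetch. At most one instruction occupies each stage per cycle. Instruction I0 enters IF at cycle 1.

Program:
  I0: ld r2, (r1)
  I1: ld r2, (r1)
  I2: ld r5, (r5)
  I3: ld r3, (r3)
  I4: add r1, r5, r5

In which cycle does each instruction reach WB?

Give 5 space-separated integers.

I0 ld r2 <- r1: IF@1 ID@2 stall=0 (-) EX@3 MEM@4 WB@5
I1 ld r2 <- r1: IF@2 ID@3 stall=0 (-) EX@4 MEM@5 WB@6
I2 ld r5 <- r5: IF@3 ID@4 stall=0 (-) EX@5 MEM@6 WB@7
I3 ld r3 <- r3: IF@4 ID@5 stall=0 (-) EX@6 MEM@7 WB@8
I4 add r1 <- r5,r5: IF@5 ID@6 stall=1 (RAW on I2.r5 (WB@7)) EX@8 MEM@9 WB@10

Answer: 5 6 7 8 10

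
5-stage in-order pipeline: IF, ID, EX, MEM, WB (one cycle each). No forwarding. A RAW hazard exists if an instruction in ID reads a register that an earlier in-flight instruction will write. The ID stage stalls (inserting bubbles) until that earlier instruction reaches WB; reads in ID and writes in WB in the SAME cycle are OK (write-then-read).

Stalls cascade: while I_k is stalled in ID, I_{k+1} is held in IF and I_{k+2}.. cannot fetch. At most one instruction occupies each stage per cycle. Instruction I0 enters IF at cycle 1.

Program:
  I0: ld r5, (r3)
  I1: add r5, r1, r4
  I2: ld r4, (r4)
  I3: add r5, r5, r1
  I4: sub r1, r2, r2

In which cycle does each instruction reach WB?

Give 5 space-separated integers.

Answer: 5 6 7 9 10

Derivation:
I0 ld r5 <- r3: IF@1 ID@2 stall=0 (-) EX@3 MEM@4 WB@5
I1 add r5 <- r1,r4: IF@2 ID@3 stall=0 (-) EX@4 MEM@5 WB@6
I2 ld r4 <- r4: IF@3 ID@4 stall=0 (-) EX@5 MEM@6 WB@7
I3 add r5 <- r5,r1: IF@4 ID@5 stall=1 (RAW on I1.r5 (WB@6)) EX@7 MEM@8 WB@9
I4 sub r1 <- r2,r2: IF@5 ID@7 stall=0 (-) EX@8 MEM@9 WB@10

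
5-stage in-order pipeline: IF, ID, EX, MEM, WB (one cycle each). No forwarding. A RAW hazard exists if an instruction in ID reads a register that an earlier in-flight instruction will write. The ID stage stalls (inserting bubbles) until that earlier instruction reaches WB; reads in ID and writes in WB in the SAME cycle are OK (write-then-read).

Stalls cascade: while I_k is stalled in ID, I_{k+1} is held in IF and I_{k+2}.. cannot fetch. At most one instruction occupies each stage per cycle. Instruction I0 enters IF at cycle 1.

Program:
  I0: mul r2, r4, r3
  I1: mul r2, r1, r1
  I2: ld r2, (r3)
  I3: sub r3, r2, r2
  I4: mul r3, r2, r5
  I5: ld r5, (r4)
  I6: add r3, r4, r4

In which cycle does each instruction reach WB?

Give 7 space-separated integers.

Answer: 5 6 7 10 11 12 13

Derivation:
I0 mul r2 <- r4,r3: IF@1 ID@2 stall=0 (-) EX@3 MEM@4 WB@5
I1 mul r2 <- r1,r1: IF@2 ID@3 stall=0 (-) EX@4 MEM@5 WB@6
I2 ld r2 <- r3: IF@3 ID@4 stall=0 (-) EX@5 MEM@6 WB@7
I3 sub r3 <- r2,r2: IF@4 ID@5 stall=2 (RAW on I2.r2 (WB@7)) EX@8 MEM@9 WB@10
I4 mul r3 <- r2,r5: IF@5 ID@8 stall=0 (-) EX@9 MEM@10 WB@11
I5 ld r5 <- r4: IF@8 ID@9 stall=0 (-) EX@10 MEM@11 WB@12
I6 add r3 <- r4,r4: IF@9 ID@10 stall=0 (-) EX@11 MEM@12 WB@13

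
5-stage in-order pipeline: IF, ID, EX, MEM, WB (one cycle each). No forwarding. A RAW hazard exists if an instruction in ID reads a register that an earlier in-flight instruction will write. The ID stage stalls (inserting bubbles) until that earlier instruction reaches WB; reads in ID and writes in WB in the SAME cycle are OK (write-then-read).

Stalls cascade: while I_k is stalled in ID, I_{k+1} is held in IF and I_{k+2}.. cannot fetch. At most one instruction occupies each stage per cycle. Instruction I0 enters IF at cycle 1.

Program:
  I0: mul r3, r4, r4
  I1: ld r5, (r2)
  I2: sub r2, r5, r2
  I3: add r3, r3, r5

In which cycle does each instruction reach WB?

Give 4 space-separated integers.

Answer: 5 6 9 10

Derivation:
I0 mul r3 <- r4,r4: IF@1 ID@2 stall=0 (-) EX@3 MEM@4 WB@5
I1 ld r5 <- r2: IF@2 ID@3 stall=0 (-) EX@4 MEM@5 WB@6
I2 sub r2 <- r5,r2: IF@3 ID@4 stall=2 (RAW on I1.r5 (WB@6)) EX@7 MEM@8 WB@9
I3 add r3 <- r3,r5: IF@4 ID@7 stall=0 (-) EX@8 MEM@9 WB@10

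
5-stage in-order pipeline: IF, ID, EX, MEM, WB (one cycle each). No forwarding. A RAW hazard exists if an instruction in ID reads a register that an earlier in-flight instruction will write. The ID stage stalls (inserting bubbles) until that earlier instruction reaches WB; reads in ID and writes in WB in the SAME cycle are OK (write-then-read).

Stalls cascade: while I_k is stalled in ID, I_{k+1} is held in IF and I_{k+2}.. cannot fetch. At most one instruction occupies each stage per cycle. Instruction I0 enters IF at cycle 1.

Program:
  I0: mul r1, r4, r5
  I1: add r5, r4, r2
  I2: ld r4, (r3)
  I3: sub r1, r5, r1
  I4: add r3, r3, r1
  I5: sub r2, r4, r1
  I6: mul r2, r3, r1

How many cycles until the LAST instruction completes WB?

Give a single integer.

I0 mul r1 <- r4,r5: IF@1 ID@2 stall=0 (-) EX@3 MEM@4 WB@5
I1 add r5 <- r4,r2: IF@2 ID@3 stall=0 (-) EX@4 MEM@5 WB@6
I2 ld r4 <- r3: IF@3 ID@4 stall=0 (-) EX@5 MEM@6 WB@7
I3 sub r1 <- r5,r1: IF@4 ID@5 stall=1 (RAW on I1.r5 (WB@6)) EX@7 MEM@8 WB@9
I4 add r3 <- r3,r1: IF@5 ID@7 stall=2 (RAW on I3.r1 (WB@9)) EX@10 MEM@11 WB@12
I5 sub r2 <- r4,r1: IF@7 ID@10 stall=0 (-) EX@11 MEM@12 WB@13
I6 mul r2 <- r3,r1: IF@10 ID@11 stall=1 (RAW on I4.r3 (WB@12)) EX@13 MEM@14 WB@15

Answer: 15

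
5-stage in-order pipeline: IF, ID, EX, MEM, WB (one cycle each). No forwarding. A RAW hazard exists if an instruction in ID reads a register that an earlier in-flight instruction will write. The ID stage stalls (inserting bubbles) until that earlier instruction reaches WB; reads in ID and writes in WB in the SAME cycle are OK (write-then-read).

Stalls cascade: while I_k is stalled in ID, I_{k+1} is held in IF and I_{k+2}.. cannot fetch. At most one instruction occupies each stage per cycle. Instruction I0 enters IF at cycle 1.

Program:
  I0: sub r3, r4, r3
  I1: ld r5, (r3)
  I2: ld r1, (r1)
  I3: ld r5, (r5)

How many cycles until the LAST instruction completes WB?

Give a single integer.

I0 sub r3 <- r4,r3: IF@1 ID@2 stall=0 (-) EX@3 MEM@4 WB@5
I1 ld r5 <- r3: IF@2 ID@3 stall=2 (RAW on I0.r3 (WB@5)) EX@6 MEM@7 WB@8
I2 ld r1 <- r1: IF@3 ID@6 stall=0 (-) EX@7 MEM@8 WB@9
I3 ld r5 <- r5: IF@6 ID@7 stall=1 (RAW on I1.r5 (WB@8)) EX@9 MEM@10 WB@11

Answer: 11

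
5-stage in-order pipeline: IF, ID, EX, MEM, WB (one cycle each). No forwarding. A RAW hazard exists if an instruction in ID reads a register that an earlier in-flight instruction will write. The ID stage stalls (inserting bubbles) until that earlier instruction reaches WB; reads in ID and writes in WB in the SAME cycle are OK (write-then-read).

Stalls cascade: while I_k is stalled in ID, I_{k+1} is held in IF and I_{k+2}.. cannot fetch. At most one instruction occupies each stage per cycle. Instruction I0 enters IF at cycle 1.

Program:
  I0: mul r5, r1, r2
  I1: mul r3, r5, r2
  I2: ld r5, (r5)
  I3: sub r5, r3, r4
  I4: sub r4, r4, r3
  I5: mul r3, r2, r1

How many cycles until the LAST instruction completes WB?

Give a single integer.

Answer: 13

Derivation:
I0 mul r5 <- r1,r2: IF@1 ID@2 stall=0 (-) EX@3 MEM@4 WB@5
I1 mul r3 <- r5,r2: IF@2 ID@3 stall=2 (RAW on I0.r5 (WB@5)) EX@6 MEM@7 WB@8
I2 ld r5 <- r5: IF@3 ID@6 stall=0 (-) EX@7 MEM@8 WB@9
I3 sub r5 <- r3,r4: IF@6 ID@7 stall=1 (RAW on I1.r3 (WB@8)) EX@9 MEM@10 WB@11
I4 sub r4 <- r4,r3: IF@7 ID@9 stall=0 (-) EX@10 MEM@11 WB@12
I5 mul r3 <- r2,r1: IF@9 ID@10 stall=0 (-) EX@11 MEM@12 WB@13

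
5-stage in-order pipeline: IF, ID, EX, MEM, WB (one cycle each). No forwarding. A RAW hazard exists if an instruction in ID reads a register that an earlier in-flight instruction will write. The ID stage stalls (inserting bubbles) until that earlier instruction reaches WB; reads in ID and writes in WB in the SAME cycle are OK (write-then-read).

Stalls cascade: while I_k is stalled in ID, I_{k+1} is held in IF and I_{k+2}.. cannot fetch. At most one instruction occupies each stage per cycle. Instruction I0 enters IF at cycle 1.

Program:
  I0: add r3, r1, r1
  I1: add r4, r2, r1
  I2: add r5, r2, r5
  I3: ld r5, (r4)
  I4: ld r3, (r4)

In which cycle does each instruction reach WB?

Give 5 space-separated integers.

I0 add r3 <- r1,r1: IF@1 ID@2 stall=0 (-) EX@3 MEM@4 WB@5
I1 add r4 <- r2,r1: IF@2 ID@3 stall=0 (-) EX@4 MEM@5 WB@6
I2 add r5 <- r2,r5: IF@3 ID@4 stall=0 (-) EX@5 MEM@6 WB@7
I3 ld r5 <- r4: IF@4 ID@5 stall=1 (RAW on I1.r4 (WB@6)) EX@7 MEM@8 WB@9
I4 ld r3 <- r4: IF@5 ID@7 stall=0 (-) EX@8 MEM@9 WB@10

Answer: 5 6 7 9 10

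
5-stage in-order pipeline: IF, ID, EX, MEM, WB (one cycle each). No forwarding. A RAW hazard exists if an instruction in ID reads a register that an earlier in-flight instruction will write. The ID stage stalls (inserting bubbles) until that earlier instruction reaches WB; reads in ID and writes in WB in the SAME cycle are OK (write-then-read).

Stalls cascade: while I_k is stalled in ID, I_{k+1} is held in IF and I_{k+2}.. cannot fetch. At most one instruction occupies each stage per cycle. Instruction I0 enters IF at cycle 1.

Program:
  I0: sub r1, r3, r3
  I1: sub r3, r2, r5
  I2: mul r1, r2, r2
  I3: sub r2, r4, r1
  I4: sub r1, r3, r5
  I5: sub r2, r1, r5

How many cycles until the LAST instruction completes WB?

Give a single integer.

I0 sub r1 <- r3,r3: IF@1 ID@2 stall=0 (-) EX@3 MEM@4 WB@5
I1 sub r3 <- r2,r5: IF@2 ID@3 stall=0 (-) EX@4 MEM@5 WB@6
I2 mul r1 <- r2,r2: IF@3 ID@4 stall=0 (-) EX@5 MEM@6 WB@7
I3 sub r2 <- r4,r1: IF@4 ID@5 stall=2 (RAW on I2.r1 (WB@7)) EX@8 MEM@9 WB@10
I4 sub r1 <- r3,r5: IF@5 ID@8 stall=0 (-) EX@9 MEM@10 WB@11
I5 sub r2 <- r1,r5: IF@8 ID@9 stall=2 (RAW on I4.r1 (WB@11)) EX@12 MEM@13 WB@14

Answer: 14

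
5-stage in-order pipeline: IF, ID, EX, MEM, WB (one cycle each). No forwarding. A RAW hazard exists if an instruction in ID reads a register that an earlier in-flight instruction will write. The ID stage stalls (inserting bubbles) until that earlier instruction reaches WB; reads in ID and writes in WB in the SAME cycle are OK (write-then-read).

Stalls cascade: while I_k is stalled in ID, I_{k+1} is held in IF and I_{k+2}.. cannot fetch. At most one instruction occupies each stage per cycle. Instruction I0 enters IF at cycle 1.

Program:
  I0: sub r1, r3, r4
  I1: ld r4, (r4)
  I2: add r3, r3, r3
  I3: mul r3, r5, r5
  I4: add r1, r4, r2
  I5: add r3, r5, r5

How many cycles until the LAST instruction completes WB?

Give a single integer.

I0 sub r1 <- r3,r4: IF@1 ID@2 stall=0 (-) EX@3 MEM@4 WB@5
I1 ld r4 <- r4: IF@2 ID@3 stall=0 (-) EX@4 MEM@5 WB@6
I2 add r3 <- r3,r3: IF@3 ID@4 stall=0 (-) EX@5 MEM@6 WB@7
I3 mul r3 <- r5,r5: IF@4 ID@5 stall=0 (-) EX@6 MEM@7 WB@8
I4 add r1 <- r4,r2: IF@5 ID@6 stall=0 (-) EX@7 MEM@8 WB@9
I5 add r3 <- r5,r5: IF@6 ID@7 stall=0 (-) EX@8 MEM@9 WB@10

Answer: 10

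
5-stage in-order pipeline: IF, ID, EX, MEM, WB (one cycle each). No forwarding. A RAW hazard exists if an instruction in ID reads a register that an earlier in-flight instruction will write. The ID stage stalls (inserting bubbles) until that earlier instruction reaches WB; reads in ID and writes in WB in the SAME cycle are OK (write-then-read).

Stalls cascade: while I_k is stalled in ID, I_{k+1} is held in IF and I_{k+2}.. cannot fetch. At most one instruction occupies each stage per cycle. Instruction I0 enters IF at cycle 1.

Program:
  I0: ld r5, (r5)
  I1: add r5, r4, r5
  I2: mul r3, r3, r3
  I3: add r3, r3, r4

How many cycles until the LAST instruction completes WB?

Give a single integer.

I0 ld r5 <- r5: IF@1 ID@2 stall=0 (-) EX@3 MEM@4 WB@5
I1 add r5 <- r4,r5: IF@2 ID@3 stall=2 (RAW on I0.r5 (WB@5)) EX@6 MEM@7 WB@8
I2 mul r3 <- r3,r3: IF@3 ID@6 stall=0 (-) EX@7 MEM@8 WB@9
I3 add r3 <- r3,r4: IF@6 ID@7 stall=2 (RAW on I2.r3 (WB@9)) EX@10 MEM@11 WB@12

Answer: 12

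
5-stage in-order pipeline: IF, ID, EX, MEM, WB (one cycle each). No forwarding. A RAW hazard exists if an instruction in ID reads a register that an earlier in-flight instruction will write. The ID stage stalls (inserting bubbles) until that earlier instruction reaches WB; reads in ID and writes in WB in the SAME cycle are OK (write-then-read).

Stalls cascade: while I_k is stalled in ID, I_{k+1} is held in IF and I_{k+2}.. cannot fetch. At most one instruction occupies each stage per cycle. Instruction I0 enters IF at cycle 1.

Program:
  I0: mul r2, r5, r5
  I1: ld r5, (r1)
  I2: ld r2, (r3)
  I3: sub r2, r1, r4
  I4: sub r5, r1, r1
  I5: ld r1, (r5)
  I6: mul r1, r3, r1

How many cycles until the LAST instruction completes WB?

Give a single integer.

I0 mul r2 <- r5,r5: IF@1 ID@2 stall=0 (-) EX@3 MEM@4 WB@5
I1 ld r5 <- r1: IF@2 ID@3 stall=0 (-) EX@4 MEM@5 WB@6
I2 ld r2 <- r3: IF@3 ID@4 stall=0 (-) EX@5 MEM@6 WB@7
I3 sub r2 <- r1,r4: IF@4 ID@5 stall=0 (-) EX@6 MEM@7 WB@8
I4 sub r5 <- r1,r1: IF@5 ID@6 stall=0 (-) EX@7 MEM@8 WB@9
I5 ld r1 <- r5: IF@6 ID@7 stall=2 (RAW on I4.r5 (WB@9)) EX@10 MEM@11 WB@12
I6 mul r1 <- r3,r1: IF@7 ID@10 stall=2 (RAW on I5.r1 (WB@12)) EX@13 MEM@14 WB@15

Answer: 15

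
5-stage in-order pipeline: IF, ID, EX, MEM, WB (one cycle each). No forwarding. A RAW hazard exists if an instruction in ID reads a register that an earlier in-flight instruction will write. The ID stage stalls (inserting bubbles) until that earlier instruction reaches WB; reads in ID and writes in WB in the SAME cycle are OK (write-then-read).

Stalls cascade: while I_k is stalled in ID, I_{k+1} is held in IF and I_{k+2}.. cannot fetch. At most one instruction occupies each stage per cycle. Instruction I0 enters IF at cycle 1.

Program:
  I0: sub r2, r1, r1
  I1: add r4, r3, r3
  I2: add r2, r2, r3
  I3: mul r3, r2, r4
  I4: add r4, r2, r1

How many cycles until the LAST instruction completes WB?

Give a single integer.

Answer: 12

Derivation:
I0 sub r2 <- r1,r1: IF@1 ID@2 stall=0 (-) EX@3 MEM@4 WB@5
I1 add r4 <- r3,r3: IF@2 ID@3 stall=0 (-) EX@4 MEM@5 WB@6
I2 add r2 <- r2,r3: IF@3 ID@4 stall=1 (RAW on I0.r2 (WB@5)) EX@6 MEM@7 WB@8
I3 mul r3 <- r2,r4: IF@4 ID@6 stall=2 (RAW on I2.r2 (WB@8)) EX@9 MEM@10 WB@11
I4 add r4 <- r2,r1: IF@6 ID@9 stall=0 (-) EX@10 MEM@11 WB@12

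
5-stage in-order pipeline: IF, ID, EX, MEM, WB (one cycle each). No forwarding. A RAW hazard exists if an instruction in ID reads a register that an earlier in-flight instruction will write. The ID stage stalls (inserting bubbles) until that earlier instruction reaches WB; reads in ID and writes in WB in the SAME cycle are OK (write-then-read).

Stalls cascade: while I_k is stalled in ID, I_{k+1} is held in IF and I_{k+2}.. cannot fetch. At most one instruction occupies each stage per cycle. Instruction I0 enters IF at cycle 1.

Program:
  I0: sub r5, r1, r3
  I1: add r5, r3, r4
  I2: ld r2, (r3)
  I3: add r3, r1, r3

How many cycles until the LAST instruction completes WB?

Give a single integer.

Answer: 8

Derivation:
I0 sub r5 <- r1,r3: IF@1 ID@2 stall=0 (-) EX@3 MEM@4 WB@5
I1 add r5 <- r3,r4: IF@2 ID@3 stall=0 (-) EX@4 MEM@5 WB@6
I2 ld r2 <- r3: IF@3 ID@4 stall=0 (-) EX@5 MEM@6 WB@7
I3 add r3 <- r1,r3: IF@4 ID@5 stall=0 (-) EX@6 MEM@7 WB@8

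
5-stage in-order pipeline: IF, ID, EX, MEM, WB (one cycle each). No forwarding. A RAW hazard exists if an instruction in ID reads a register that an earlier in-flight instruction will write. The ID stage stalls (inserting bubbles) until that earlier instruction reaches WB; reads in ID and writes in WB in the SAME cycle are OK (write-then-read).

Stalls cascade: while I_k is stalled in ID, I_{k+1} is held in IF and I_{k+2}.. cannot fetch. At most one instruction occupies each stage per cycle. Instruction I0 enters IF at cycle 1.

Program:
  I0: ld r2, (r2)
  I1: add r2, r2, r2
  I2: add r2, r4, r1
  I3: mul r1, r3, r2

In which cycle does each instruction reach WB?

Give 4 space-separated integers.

I0 ld r2 <- r2: IF@1 ID@2 stall=0 (-) EX@3 MEM@4 WB@5
I1 add r2 <- r2,r2: IF@2 ID@3 stall=2 (RAW on I0.r2 (WB@5)) EX@6 MEM@7 WB@8
I2 add r2 <- r4,r1: IF@3 ID@6 stall=0 (-) EX@7 MEM@8 WB@9
I3 mul r1 <- r3,r2: IF@6 ID@7 stall=2 (RAW on I2.r2 (WB@9)) EX@10 MEM@11 WB@12

Answer: 5 8 9 12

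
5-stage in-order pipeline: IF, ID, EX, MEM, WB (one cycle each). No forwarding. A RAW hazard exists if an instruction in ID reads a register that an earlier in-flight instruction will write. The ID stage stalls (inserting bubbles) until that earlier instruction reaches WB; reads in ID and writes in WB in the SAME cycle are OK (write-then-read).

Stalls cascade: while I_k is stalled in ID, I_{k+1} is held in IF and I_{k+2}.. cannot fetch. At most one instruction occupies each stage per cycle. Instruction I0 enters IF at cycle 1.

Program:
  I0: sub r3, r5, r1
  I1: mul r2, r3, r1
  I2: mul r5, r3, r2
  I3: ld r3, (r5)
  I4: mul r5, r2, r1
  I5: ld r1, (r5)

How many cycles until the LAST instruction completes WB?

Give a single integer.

Answer: 18

Derivation:
I0 sub r3 <- r5,r1: IF@1 ID@2 stall=0 (-) EX@3 MEM@4 WB@5
I1 mul r2 <- r3,r1: IF@2 ID@3 stall=2 (RAW on I0.r3 (WB@5)) EX@6 MEM@7 WB@8
I2 mul r5 <- r3,r2: IF@3 ID@6 stall=2 (RAW on I1.r2 (WB@8)) EX@9 MEM@10 WB@11
I3 ld r3 <- r5: IF@6 ID@9 stall=2 (RAW on I2.r5 (WB@11)) EX@12 MEM@13 WB@14
I4 mul r5 <- r2,r1: IF@9 ID@12 stall=0 (-) EX@13 MEM@14 WB@15
I5 ld r1 <- r5: IF@12 ID@13 stall=2 (RAW on I4.r5 (WB@15)) EX@16 MEM@17 WB@18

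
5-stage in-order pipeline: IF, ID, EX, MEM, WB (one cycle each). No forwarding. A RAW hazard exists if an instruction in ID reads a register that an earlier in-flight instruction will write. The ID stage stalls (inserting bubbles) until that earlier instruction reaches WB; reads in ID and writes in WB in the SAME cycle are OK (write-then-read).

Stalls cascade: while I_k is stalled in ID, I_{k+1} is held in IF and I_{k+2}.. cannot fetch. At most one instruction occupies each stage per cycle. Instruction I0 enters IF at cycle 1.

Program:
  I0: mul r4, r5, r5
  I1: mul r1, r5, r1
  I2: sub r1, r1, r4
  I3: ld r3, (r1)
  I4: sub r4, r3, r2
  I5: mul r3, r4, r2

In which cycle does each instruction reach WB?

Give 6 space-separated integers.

I0 mul r4 <- r5,r5: IF@1 ID@2 stall=0 (-) EX@3 MEM@4 WB@5
I1 mul r1 <- r5,r1: IF@2 ID@3 stall=0 (-) EX@4 MEM@5 WB@6
I2 sub r1 <- r1,r4: IF@3 ID@4 stall=2 (RAW on I1.r1 (WB@6)) EX@7 MEM@8 WB@9
I3 ld r3 <- r1: IF@4 ID@7 stall=2 (RAW on I2.r1 (WB@9)) EX@10 MEM@11 WB@12
I4 sub r4 <- r3,r2: IF@7 ID@10 stall=2 (RAW on I3.r3 (WB@12)) EX@13 MEM@14 WB@15
I5 mul r3 <- r4,r2: IF@10 ID@13 stall=2 (RAW on I4.r4 (WB@15)) EX@16 MEM@17 WB@18

Answer: 5 6 9 12 15 18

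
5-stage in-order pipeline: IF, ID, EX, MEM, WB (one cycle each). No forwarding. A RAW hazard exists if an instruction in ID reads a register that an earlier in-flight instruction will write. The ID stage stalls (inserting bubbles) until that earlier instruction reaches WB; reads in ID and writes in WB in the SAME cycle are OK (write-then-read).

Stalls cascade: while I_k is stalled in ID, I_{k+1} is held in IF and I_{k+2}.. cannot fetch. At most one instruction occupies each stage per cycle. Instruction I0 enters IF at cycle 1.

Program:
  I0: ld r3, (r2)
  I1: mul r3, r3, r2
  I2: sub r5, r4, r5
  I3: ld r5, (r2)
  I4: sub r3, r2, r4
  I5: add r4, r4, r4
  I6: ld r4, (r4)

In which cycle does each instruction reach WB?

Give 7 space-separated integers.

Answer: 5 8 9 10 11 12 15

Derivation:
I0 ld r3 <- r2: IF@1 ID@2 stall=0 (-) EX@3 MEM@4 WB@5
I1 mul r3 <- r3,r2: IF@2 ID@3 stall=2 (RAW on I0.r3 (WB@5)) EX@6 MEM@7 WB@8
I2 sub r5 <- r4,r5: IF@3 ID@6 stall=0 (-) EX@7 MEM@8 WB@9
I3 ld r5 <- r2: IF@6 ID@7 stall=0 (-) EX@8 MEM@9 WB@10
I4 sub r3 <- r2,r4: IF@7 ID@8 stall=0 (-) EX@9 MEM@10 WB@11
I5 add r4 <- r4,r4: IF@8 ID@9 stall=0 (-) EX@10 MEM@11 WB@12
I6 ld r4 <- r4: IF@9 ID@10 stall=2 (RAW on I5.r4 (WB@12)) EX@13 MEM@14 WB@15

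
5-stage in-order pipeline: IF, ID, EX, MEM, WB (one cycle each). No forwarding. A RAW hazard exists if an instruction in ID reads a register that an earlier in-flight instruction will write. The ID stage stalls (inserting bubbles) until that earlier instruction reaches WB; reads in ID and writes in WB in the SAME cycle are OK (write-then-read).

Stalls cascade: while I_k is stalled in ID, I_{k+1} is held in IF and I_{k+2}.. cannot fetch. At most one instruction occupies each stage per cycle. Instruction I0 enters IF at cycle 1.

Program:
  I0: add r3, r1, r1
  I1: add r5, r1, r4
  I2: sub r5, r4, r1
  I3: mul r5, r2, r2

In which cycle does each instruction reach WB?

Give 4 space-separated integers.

I0 add r3 <- r1,r1: IF@1 ID@2 stall=0 (-) EX@3 MEM@4 WB@5
I1 add r5 <- r1,r4: IF@2 ID@3 stall=0 (-) EX@4 MEM@5 WB@6
I2 sub r5 <- r4,r1: IF@3 ID@4 stall=0 (-) EX@5 MEM@6 WB@7
I3 mul r5 <- r2,r2: IF@4 ID@5 stall=0 (-) EX@6 MEM@7 WB@8

Answer: 5 6 7 8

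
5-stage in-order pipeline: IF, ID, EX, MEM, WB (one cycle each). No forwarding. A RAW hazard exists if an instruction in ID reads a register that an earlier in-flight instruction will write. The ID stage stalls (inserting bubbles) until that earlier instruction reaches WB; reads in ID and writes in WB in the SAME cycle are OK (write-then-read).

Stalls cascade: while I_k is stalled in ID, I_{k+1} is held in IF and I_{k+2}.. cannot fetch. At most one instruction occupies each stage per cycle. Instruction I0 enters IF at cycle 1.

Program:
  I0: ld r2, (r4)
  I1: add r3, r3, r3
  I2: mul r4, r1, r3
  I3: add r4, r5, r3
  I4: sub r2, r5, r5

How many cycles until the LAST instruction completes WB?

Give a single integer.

Answer: 11

Derivation:
I0 ld r2 <- r4: IF@1 ID@2 stall=0 (-) EX@3 MEM@4 WB@5
I1 add r3 <- r3,r3: IF@2 ID@3 stall=0 (-) EX@4 MEM@5 WB@6
I2 mul r4 <- r1,r3: IF@3 ID@4 stall=2 (RAW on I1.r3 (WB@6)) EX@7 MEM@8 WB@9
I3 add r4 <- r5,r3: IF@4 ID@7 stall=0 (-) EX@8 MEM@9 WB@10
I4 sub r2 <- r5,r5: IF@7 ID@8 stall=0 (-) EX@9 MEM@10 WB@11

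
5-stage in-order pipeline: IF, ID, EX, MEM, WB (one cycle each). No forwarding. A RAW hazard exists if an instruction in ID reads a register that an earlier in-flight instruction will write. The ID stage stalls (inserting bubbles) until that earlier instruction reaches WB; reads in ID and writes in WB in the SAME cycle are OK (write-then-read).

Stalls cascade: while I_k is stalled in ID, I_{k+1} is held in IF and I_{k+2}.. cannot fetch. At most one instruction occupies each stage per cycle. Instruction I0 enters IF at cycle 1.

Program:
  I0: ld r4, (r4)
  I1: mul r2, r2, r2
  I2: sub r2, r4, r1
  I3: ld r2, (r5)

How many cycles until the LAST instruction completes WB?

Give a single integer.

Answer: 9

Derivation:
I0 ld r4 <- r4: IF@1 ID@2 stall=0 (-) EX@3 MEM@4 WB@5
I1 mul r2 <- r2,r2: IF@2 ID@3 stall=0 (-) EX@4 MEM@5 WB@6
I2 sub r2 <- r4,r1: IF@3 ID@4 stall=1 (RAW on I0.r4 (WB@5)) EX@6 MEM@7 WB@8
I3 ld r2 <- r5: IF@4 ID@6 stall=0 (-) EX@7 MEM@8 WB@9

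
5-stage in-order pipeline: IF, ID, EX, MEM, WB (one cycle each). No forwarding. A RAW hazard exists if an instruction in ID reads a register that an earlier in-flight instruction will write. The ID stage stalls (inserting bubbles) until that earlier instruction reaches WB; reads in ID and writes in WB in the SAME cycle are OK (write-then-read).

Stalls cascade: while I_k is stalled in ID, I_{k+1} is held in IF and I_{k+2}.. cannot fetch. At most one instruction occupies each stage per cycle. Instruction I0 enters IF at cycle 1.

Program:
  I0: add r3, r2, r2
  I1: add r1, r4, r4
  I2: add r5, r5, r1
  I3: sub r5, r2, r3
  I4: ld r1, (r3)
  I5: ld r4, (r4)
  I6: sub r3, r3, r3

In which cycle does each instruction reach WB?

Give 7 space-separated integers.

I0 add r3 <- r2,r2: IF@1 ID@2 stall=0 (-) EX@3 MEM@4 WB@5
I1 add r1 <- r4,r4: IF@2 ID@3 stall=0 (-) EX@4 MEM@5 WB@6
I2 add r5 <- r5,r1: IF@3 ID@4 stall=2 (RAW on I1.r1 (WB@6)) EX@7 MEM@8 WB@9
I3 sub r5 <- r2,r3: IF@4 ID@7 stall=0 (-) EX@8 MEM@9 WB@10
I4 ld r1 <- r3: IF@7 ID@8 stall=0 (-) EX@9 MEM@10 WB@11
I5 ld r4 <- r4: IF@8 ID@9 stall=0 (-) EX@10 MEM@11 WB@12
I6 sub r3 <- r3,r3: IF@9 ID@10 stall=0 (-) EX@11 MEM@12 WB@13

Answer: 5 6 9 10 11 12 13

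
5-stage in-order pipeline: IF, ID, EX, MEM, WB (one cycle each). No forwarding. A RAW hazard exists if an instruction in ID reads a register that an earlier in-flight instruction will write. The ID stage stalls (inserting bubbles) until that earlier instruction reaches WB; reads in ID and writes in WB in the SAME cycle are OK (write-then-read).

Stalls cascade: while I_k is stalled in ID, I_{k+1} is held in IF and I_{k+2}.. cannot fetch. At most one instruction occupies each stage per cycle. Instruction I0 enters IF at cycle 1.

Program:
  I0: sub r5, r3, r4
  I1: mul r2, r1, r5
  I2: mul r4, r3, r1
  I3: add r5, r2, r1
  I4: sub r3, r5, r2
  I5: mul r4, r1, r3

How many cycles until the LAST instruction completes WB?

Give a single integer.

Answer: 17

Derivation:
I0 sub r5 <- r3,r4: IF@1 ID@2 stall=0 (-) EX@3 MEM@4 WB@5
I1 mul r2 <- r1,r5: IF@2 ID@3 stall=2 (RAW on I0.r5 (WB@5)) EX@6 MEM@7 WB@8
I2 mul r4 <- r3,r1: IF@3 ID@6 stall=0 (-) EX@7 MEM@8 WB@9
I3 add r5 <- r2,r1: IF@6 ID@7 stall=1 (RAW on I1.r2 (WB@8)) EX@9 MEM@10 WB@11
I4 sub r3 <- r5,r2: IF@7 ID@9 stall=2 (RAW on I3.r5 (WB@11)) EX@12 MEM@13 WB@14
I5 mul r4 <- r1,r3: IF@9 ID@12 stall=2 (RAW on I4.r3 (WB@14)) EX@15 MEM@16 WB@17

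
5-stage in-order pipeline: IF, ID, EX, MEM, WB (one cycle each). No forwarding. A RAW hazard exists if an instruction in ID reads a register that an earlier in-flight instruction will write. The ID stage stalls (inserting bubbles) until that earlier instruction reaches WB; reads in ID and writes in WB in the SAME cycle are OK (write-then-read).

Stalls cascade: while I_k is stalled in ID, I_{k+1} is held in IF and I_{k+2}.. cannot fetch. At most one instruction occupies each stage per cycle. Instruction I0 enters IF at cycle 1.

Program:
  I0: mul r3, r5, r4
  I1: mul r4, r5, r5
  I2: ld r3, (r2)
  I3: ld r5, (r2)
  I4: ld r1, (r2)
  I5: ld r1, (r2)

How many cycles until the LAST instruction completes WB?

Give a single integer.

I0 mul r3 <- r5,r4: IF@1 ID@2 stall=0 (-) EX@3 MEM@4 WB@5
I1 mul r4 <- r5,r5: IF@2 ID@3 stall=0 (-) EX@4 MEM@5 WB@6
I2 ld r3 <- r2: IF@3 ID@4 stall=0 (-) EX@5 MEM@6 WB@7
I3 ld r5 <- r2: IF@4 ID@5 stall=0 (-) EX@6 MEM@7 WB@8
I4 ld r1 <- r2: IF@5 ID@6 stall=0 (-) EX@7 MEM@8 WB@9
I5 ld r1 <- r2: IF@6 ID@7 stall=0 (-) EX@8 MEM@9 WB@10

Answer: 10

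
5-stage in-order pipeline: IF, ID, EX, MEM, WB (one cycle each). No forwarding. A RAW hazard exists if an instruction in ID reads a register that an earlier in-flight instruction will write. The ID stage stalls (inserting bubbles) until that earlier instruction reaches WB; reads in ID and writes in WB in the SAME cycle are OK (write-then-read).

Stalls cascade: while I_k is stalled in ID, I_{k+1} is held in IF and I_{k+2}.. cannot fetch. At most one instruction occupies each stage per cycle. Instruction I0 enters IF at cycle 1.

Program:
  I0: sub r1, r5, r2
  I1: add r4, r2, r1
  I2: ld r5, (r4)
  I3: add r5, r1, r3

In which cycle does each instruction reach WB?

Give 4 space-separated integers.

Answer: 5 8 11 12

Derivation:
I0 sub r1 <- r5,r2: IF@1 ID@2 stall=0 (-) EX@3 MEM@4 WB@5
I1 add r4 <- r2,r1: IF@2 ID@3 stall=2 (RAW on I0.r1 (WB@5)) EX@6 MEM@7 WB@8
I2 ld r5 <- r4: IF@3 ID@6 stall=2 (RAW on I1.r4 (WB@8)) EX@9 MEM@10 WB@11
I3 add r5 <- r1,r3: IF@6 ID@9 stall=0 (-) EX@10 MEM@11 WB@12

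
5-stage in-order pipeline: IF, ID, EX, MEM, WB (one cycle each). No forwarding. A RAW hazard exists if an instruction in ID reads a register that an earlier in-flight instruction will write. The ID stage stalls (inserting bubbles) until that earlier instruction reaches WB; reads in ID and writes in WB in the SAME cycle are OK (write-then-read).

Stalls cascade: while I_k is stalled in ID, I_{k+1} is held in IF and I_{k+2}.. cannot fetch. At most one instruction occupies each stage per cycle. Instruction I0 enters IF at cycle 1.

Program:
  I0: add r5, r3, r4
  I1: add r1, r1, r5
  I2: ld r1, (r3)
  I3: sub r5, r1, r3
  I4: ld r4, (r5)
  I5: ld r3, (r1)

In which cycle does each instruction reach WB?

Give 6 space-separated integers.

I0 add r5 <- r3,r4: IF@1 ID@2 stall=0 (-) EX@3 MEM@4 WB@5
I1 add r1 <- r1,r5: IF@2 ID@3 stall=2 (RAW on I0.r5 (WB@5)) EX@6 MEM@7 WB@8
I2 ld r1 <- r3: IF@3 ID@6 stall=0 (-) EX@7 MEM@8 WB@9
I3 sub r5 <- r1,r3: IF@6 ID@7 stall=2 (RAW on I2.r1 (WB@9)) EX@10 MEM@11 WB@12
I4 ld r4 <- r5: IF@7 ID@10 stall=2 (RAW on I3.r5 (WB@12)) EX@13 MEM@14 WB@15
I5 ld r3 <- r1: IF@10 ID@13 stall=0 (-) EX@14 MEM@15 WB@16

Answer: 5 8 9 12 15 16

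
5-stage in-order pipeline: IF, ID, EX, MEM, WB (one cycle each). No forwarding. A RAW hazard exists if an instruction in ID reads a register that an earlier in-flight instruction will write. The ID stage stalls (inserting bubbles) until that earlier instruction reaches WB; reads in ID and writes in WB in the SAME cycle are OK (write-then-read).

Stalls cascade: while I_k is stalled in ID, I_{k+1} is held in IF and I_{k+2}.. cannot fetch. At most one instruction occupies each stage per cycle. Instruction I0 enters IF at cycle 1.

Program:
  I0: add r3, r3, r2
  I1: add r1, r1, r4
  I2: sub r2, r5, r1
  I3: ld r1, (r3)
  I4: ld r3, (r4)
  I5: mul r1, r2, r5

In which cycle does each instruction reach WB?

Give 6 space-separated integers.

Answer: 5 6 9 10 11 12

Derivation:
I0 add r3 <- r3,r2: IF@1 ID@2 stall=0 (-) EX@3 MEM@4 WB@5
I1 add r1 <- r1,r4: IF@2 ID@3 stall=0 (-) EX@4 MEM@5 WB@6
I2 sub r2 <- r5,r1: IF@3 ID@4 stall=2 (RAW on I1.r1 (WB@6)) EX@7 MEM@8 WB@9
I3 ld r1 <- r3: IF@4 ID@7 stall=0 (-) EX@8 MEM@9 WB@10
I4 ld r3 <- r4: IF@7 ID@8 stall=0 (-) EX@9 MEM@10 WB@11
I5 mul r1 <- r2,r5: IF@8 ID@9 stall=0 (-) EX@10 MEM@11 WB@12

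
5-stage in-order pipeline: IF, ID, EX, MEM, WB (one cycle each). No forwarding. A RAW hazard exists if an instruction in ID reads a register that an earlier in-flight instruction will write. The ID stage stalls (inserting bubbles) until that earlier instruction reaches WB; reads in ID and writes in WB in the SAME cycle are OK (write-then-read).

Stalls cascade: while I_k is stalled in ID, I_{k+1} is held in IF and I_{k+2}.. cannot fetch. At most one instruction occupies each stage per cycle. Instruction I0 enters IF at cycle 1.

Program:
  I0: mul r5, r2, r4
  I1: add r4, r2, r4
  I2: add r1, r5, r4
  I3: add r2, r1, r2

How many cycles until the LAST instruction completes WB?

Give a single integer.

I0 mul r5 <- r2,r4: IF@1 ID@2 stall=0 (-) EX@3 MEM@4 WB@5
I1 add r4 <- r2,r4: IF@2 ID@3 stall=0 (-) EX@4 MEM@5 WB@6
I2 add r1 <- r5,r4: IF@3 ID@4 stall=2 (RAW on I1.r4 (WB@6)) EX@7 MEM@8 WB@9
I3 add r2 <- r1,r2: IF@4 ID@7 stall=2 (RAW on I2.r1 (WB@9)) EX@10 MEM@11 WB@12

Answer: 12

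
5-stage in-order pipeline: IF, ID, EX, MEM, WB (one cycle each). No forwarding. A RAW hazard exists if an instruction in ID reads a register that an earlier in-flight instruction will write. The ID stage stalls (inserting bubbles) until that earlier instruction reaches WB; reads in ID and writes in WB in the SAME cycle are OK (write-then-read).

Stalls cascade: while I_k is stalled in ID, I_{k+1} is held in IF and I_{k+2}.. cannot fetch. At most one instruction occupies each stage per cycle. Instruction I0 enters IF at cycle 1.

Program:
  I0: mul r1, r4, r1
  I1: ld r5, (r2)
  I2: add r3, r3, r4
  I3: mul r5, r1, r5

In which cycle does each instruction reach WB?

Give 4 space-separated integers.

Answer: 5 6 7 9

Derivation:
I0 mul r1 <- r4,r1: IF@1 ID@2 stall=0 (-) EX@3 MEM@4 WB@5
I1 ld r5 <- r2: IF@2 ID@3 stall=0 (-) EX@4 MEM@5 WB@6
I2 add r3 <- r3,r4: IF@3 ID@4 stall=0 (-) EX@5 MEM@6 WB@7
I3 mul r5 <- r1,r5: IF@4 ID@5 stall=1 (RAW on I1.r5 (WB@6)) EX@7 MEM@8 WB@9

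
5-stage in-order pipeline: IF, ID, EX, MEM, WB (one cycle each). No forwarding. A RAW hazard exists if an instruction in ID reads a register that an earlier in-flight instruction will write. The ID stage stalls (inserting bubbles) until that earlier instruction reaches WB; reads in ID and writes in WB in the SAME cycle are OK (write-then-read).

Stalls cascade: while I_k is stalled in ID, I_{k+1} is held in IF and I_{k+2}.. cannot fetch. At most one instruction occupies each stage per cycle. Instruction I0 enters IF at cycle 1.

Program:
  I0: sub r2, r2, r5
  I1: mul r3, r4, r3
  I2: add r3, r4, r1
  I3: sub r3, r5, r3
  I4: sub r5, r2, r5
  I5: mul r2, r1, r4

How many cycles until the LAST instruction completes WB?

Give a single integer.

I0 sub r2 <- r2,r5: IF@1 ID@2 stall=0 (-) EX@3 MEM@4 WB@5
I1 mul r3 <- r4,r3: IF@2 ID@3 stall=0 (-) EX@4 MEM@5 WB@6
I2 add r3 <- r4,r1: IF@3 ID@4 stall=0 (-) EX@5 MEM@6 WB@7
I3 sub r3 <- r5,r3: IF@4 ID@5 stall=2 (RAW on I2.r3 (WB@7)) EX@8 MEM@9 WB@10
I4 sub r5 <- r2,r5: IF@5 ID@8 stall=0 (-) EX@9 MEM@10 WB@11
I5 mul r2 <- r1,r4: IF@8 ID@9 stall=0 (-) EX@10 MEM@11 WB@12

Answer: 12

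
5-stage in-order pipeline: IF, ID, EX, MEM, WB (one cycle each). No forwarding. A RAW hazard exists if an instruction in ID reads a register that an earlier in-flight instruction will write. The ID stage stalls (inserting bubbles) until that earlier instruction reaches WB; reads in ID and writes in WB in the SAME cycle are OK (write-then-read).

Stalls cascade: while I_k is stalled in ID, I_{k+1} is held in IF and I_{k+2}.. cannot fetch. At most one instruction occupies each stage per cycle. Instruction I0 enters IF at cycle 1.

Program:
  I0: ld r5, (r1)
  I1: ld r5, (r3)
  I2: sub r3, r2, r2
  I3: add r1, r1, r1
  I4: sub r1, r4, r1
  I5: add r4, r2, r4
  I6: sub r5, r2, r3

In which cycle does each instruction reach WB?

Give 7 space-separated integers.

Answer: 5 6 7 8 11 12 13

Derivation:
I0 ld r5 <- r1: IF@1 ID@2 stall=0 (-) EX@3 MEM@4 WB@5
I1 ld r5 <- r3: IF@2 ID@3 stall=0 (-) EX@4 MEM@5 WB@6
I2 sub r3 <- r2,r2: IF@3 ID@4 stall=0 (-) EX@5 MEM@6 WB@7
I3 add r1 <- r1,r1: IF@4 ID@5 stall=0 (-) EX@6 MEM@7 WB@8
I4 sub r1 <- r4,r1: IF@5 ID@6 stall=2 (RAW on I3.r1 (WB@8)) EX@9 MEM@10 WB@11
I5 add r4 <- r2,r4: IF@6 ID@9 stall=0 (-) EX@10 MEM@11 WB@12
I6 sub r5 <- r2,r3: IF@9 ID@10 stall=0 (-) EX@11 MEM@12 WB@13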